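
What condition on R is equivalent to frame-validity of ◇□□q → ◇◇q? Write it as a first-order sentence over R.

∀x ∀y (xRy → ∃w (yR²w ∧ xR²w))

This is a Sahlqvist (Geach-type) schema ◇^1□^2q → □^0◇^2q.
Minimal-valuation argument: fix x; take any y with xR^1y and any z with xR^0z. Set V(q) to the set of worlds R-reachable from y in exactly 2 steps. Then □^2q holds at y, so the antecedent holds at x; validity forces ◇^2q at z, giving a w with zR^2w and yR^2w.
First-order correspondent: ∀x ∀y (xRy → ∃w (yR²w ∧ xR²w)).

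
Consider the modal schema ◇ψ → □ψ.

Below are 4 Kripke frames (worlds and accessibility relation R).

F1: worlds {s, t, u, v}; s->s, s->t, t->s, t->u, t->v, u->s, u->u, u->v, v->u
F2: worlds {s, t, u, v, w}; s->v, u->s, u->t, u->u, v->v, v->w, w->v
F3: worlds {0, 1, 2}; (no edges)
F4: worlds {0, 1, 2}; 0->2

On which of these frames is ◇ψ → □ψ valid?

F3, F4

The schema corresponds to partial functionality: ∀x ∀y ∀z (Rxy ∧ Rxz → y = z).
F1: fails — s sees both s and t.
F2: fails — u sees both s and t.
F3: condition met.
F4: condition met.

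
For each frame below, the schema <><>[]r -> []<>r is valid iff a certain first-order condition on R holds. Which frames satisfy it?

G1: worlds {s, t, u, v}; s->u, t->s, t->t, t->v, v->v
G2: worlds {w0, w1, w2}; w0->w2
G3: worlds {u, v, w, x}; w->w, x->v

Frame correspondent (Sahlqvist): forall x forall y forall z ((x R^2 y & xRz) -> exists w (yRw & zRw)) — i.e. a generalized confluence (Geach) condition.
G1: fails — tR²s, tRt but no w with sRw and tRw.
G2: satisfies the condition.
G3: satisfies the condition.
Valid on: G2, G3.

G2, G3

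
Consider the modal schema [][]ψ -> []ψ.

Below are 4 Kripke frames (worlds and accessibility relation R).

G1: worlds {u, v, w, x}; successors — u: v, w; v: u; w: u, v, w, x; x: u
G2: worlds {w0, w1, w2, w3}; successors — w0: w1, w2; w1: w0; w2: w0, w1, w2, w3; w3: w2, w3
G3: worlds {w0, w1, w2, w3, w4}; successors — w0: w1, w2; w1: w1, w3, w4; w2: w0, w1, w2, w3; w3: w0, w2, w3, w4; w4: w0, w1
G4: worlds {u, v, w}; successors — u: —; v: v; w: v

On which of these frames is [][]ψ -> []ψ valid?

This is the axiom for density; its first-order frame correspondent is forall x forall y (Rxy -> exists z (Rxz & Rzy)).
G1: fails — Rvu but no z with Rvz and Rzu.
G2: fails — Rw1w0 but no z with Rw1z and Rzw0.
G3: fails — Rw4w0 but no z with Rw4z and Rzw0.
G4: ✓.

G4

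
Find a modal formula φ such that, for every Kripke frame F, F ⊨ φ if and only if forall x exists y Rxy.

The condition is seriality. The D schema □r → ◇r defines it.
Suppose □r→◇r is valid. At any x set V(r)=W. Then □r at x, so ◇r at x, so x has a successor.

□r → ◇r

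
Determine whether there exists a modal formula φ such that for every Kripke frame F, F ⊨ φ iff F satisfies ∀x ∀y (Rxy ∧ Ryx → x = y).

Not definable by any modal formula

Any modally definable frame class is closed under surjective bounded morphisms.
The 8-cycle (worlds s,t,u,v,w,x,y,z with s→t→u→v→w→x→y→z→s) is antisymmetric. Sending even-indexed worlds to a and odd-indexed worlds to b is a surjective bounded morphism onto the two-world frame with a↔b, which is not antisymmetric.
Hence antisymmetry is not modally definable.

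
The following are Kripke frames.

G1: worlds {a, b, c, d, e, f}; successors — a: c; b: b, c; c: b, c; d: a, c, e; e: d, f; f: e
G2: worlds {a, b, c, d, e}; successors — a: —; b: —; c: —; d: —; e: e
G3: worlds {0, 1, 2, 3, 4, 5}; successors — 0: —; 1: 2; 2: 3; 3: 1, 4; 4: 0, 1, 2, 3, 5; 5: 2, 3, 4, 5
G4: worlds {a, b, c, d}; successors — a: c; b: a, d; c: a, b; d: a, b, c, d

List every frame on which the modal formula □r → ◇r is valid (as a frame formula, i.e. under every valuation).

G1, G4

This is the axiom for seriality; its first-order frame correspondent is ∀x ∃y Rxy.
G1: ✓.
G2: fails — world a has no successor.
G3: fails — world 0 has no successor.
G4: ✓.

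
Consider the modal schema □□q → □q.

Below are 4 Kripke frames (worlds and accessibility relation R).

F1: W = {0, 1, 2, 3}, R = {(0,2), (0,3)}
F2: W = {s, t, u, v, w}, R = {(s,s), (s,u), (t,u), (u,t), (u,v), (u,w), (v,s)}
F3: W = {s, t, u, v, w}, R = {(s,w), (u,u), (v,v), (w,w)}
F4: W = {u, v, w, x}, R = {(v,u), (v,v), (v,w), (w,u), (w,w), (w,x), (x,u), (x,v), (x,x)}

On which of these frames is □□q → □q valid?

The schema corresponds to density: ∀x ∀y (Rxy → ∃z (Rxz ∧ Rzy)).
F1: fails — R03 but no z with R0z and Rz3.
F2: fails — Ruv but no z with Ruz and Rzv.
F3: holds.
F4: holds.

F3, F4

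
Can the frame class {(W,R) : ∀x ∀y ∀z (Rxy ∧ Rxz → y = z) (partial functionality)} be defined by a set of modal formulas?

The condition is partial functionality. A defining modal formula is ◇q → □q.
Suppose ◇q→□q is valid. Take Rxy, Rxz and set V(q)={y}. Then ◇q at x, so □q at x, so q at z, i.e. z=y.

Yes — defined by ◇q → □q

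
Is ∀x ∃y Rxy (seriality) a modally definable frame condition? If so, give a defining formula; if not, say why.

Yes: it is seriality, defined by the D schema □p → ◇p.
Suppose □p→◇p is valid. At any x set V(p)=W. Then □p at x, so ◇p at x, so x has a successor.

Yes — defined by □p → ◇p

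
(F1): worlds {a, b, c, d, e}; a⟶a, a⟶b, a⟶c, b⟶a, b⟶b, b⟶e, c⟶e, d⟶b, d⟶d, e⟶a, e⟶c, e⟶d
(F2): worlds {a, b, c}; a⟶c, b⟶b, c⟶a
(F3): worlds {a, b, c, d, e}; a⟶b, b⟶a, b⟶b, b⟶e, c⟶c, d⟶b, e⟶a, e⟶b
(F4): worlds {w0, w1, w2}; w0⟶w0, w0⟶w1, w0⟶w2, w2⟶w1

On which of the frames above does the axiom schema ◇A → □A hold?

(F2)

Frame correspondent (Sahlqvist): ∀x ∀y ∀z (Rxy ∧ Rxz → y = z) — i.e. partial functionality.
(F1): fails — a sees both a and b.
(F2): holds.
(F3): fails — b sees both a and b.
(F4): fails — w0 sees both w0 and w1.
Valid on: (F2).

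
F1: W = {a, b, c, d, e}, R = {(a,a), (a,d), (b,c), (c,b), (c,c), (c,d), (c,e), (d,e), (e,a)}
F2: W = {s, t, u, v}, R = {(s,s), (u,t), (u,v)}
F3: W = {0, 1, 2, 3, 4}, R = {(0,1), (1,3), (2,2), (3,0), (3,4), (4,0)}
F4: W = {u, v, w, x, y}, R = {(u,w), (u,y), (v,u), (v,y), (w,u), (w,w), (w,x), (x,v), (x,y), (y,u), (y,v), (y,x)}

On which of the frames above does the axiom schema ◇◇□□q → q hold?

F2

Frame correspondent (Sahlqvist): ∀x ∀y (xR²y → ∃w (yR²w ∧ x = w)) — i.e. a generalized confluence (Geach) condition.
F1: fails — bR²d but no w with dR²w and b=w.
F2: holds.
F3: fails — 1R²0 but no w with 0R²w and 1=w.
F4: fails — wR²x but no t with xR²t and w=t.
Valid on: F2.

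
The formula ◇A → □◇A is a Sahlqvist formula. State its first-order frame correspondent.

Suppose ◇A→□◇A is valid. Take Rxy, Rxz and set V(A)={y}. Then ◇A at x, so □◇A at x, so ◇A at z, so some w with Rzw has A; w=y, i.e. Rzy. By symmetry of the argument, Ryz.

the Euclidean property: ∀x ∀y ∀z (Rxy ∧ Rxz → Ryz)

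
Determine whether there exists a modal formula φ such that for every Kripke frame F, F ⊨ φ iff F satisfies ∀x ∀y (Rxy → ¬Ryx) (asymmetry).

No — not modally definable

Any modally definable frame class is closed under surjective bounded morphisms.
The 3-cycle (worlds w0,w1,w2 with w0→w1→w2→w0) is asymmetric. Mapping every world to a single reflexive point • is a surjective bounded morphism, and the reflexive point is not asymmetric (R•• but asymmetry requires ¬R••).
So no modal formula (or set of formulas) defines exactly the asymmetric frames.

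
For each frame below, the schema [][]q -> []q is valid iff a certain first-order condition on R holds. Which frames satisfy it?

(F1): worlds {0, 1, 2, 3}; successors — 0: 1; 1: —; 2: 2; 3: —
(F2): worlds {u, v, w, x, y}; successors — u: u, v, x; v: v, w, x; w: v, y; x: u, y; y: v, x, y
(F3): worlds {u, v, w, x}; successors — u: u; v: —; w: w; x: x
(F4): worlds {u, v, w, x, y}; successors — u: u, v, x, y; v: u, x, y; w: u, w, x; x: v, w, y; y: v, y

The schema corresponds to density: forall x forall y (Rxy -> exists z (Rxz & Rzy)).
(F1): fails — R01 but no z with R0z and Rz1.
(F2): satisfies the condition.
(F3): satisfies the condition.
(F4): satisfies the condition.

(F2), (F3), (F4)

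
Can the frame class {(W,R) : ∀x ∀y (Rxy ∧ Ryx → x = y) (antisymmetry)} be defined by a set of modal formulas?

If a class were modally definable it would be closed under surjective bounded morphisms (Goldblatt–Thomason).
The 6-cycle (worlds a,b,c,d,e,f with a→b→c→d→e→f→a) is antisymmetric. Sending even-indexed worlds to s and odd-indexed worlds to t is a surjective bounded morphism onto the two-world frame with s↔t, which is not antisymmetric.
Hence antisymmetry is not modally definable.

No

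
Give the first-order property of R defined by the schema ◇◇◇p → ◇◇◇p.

This is a Sahlqvist (Geach-type) schema ◇^3□^0p → □^0◇^3p.
Minimal-valuation argument: fix x; take any y with xR^3y and any z with xR^0z. Set V(p) to the set of worlds R-reachable from y in exactly 0 steps. Then □^0p holds at y, so the antecedent holds at x; validity forces ◇^3p at z, giving a w with zR^3w and yR^0w.
First-order correspondent: ∀x ∀y (xR³y → ∃w (y = w ∧ xR³w)).

∀x ∀y (xR³y → ∃w (y = w ∧ xR³w))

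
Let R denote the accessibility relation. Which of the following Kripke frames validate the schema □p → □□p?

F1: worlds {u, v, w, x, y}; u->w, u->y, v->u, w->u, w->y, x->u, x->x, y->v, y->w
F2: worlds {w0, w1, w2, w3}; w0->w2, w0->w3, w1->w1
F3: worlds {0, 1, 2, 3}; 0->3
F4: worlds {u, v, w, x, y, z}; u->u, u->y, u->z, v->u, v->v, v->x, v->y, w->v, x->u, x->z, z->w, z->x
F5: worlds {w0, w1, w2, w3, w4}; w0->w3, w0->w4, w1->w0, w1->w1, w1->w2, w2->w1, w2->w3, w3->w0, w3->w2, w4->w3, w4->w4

The schema corresponds to transitivity: ∀x ∀y ∀z (Rxy ∧ Ryz → Rxz).
F1: fails — Ruw and Rwu but not Ruu.
F2: satisfies the condition.
F3: satisfies the condition.
F4: fails — Ruz and Rzx but not Rux.
F5: fails — Rw1w2 and Rw2w3 but not Rw1w3.

F2, F3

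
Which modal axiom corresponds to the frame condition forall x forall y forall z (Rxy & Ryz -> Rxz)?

The condition is transitivity. The 4 schema □ψ → □□ψ defines it.
Suppose □ψ→□□ψ is valid. Take Rxy, Ryz and set V(ψ)={w : Rxw}. Then □ψ at x, so □□ψ at x, so □ψ at y, so ψ at z, i.e. Rxz.

□ψ → □□ψ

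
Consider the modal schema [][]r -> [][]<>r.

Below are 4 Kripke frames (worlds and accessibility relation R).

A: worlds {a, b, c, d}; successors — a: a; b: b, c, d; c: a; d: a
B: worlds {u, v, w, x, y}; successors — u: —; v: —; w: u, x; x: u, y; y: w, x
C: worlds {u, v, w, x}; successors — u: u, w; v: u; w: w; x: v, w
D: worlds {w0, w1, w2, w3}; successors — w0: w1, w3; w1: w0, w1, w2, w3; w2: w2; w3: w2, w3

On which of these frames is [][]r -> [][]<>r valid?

A, C, D

This is the axiom for a generalized confluence (Geach) condition; its first-order frame correspondent is forall x forall z (x R^2 z -> exists w (x R^2 w & zRw)).
A: condition met.
B: fails — wR²u but no t with wR²t and uRt.
C: condition met.
D: condition met.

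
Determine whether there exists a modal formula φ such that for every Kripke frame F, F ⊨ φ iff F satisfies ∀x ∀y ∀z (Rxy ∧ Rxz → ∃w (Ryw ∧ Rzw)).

Yes: it is convergence, defined by the .2 schema ◇□q → □◇q.
Suppose ◇□q→□◇q is valid. Take Rxy, Rxz and set V(q)={w : Ryw}. Then □q at y so ◇□q at x, so □◇q at x, so ◇q at z, giving w with Rzw and Ryw.

Yes, by ◇□q → □◇q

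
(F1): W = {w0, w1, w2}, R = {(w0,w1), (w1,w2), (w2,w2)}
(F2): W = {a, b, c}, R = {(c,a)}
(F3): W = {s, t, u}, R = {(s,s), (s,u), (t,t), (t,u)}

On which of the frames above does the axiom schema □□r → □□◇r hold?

(F1), (F2)

Frame correspondent (Sahlqvist): ∀x ∀z (xR²z → ∃w (xR²w ∧ zRw)) — i.e. a generalized confluence (Geach) condition.
(F1): holds.
(F2): holds.
(F3): fails — sR²u but no w with sR²w and uRw.
Valid on: (F1), (F2).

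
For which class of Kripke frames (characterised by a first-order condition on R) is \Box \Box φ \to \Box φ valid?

Suppose □□φ→□φ is valid. Take Rxy and set V(φ)={w : xR²w}. Then □□φ at x, so □φ at x, so φ at y, i.e. ∃z(Rxz∧Rzy).

Density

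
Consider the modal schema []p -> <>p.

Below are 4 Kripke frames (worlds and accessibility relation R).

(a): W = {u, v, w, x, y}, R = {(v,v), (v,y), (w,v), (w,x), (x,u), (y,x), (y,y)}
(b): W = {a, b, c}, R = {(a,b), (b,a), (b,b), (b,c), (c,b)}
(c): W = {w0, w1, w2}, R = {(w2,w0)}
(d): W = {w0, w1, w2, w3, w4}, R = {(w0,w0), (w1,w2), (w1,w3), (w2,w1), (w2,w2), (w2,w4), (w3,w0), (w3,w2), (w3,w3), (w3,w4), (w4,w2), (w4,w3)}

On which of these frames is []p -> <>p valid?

(b), (d)

The schema corresponds to seriality: forall x exists y Rxy.
(a): fails — world u has no successor.
(b): satisfies the condition.
(c): fails — world w0 has no successor.
(d): satisfies the condition.
Valid on: (b), (d).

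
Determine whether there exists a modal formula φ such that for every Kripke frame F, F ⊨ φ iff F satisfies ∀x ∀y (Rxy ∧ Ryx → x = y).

Any modally definable frame class is closed under surjective bounded morphisms.
The 6-cycle (worlds w0,w1,w2,w3,w4,w5 with w0→w1→w2→w3→w4→w5→w0) is antisymmetric. Sending even-indexed worlds to • and odd-indexed worlds to ∘ is a surjective bounded morphism onto the two-world frame with •↔∘, which is not antisymmetric.
Hence antisymmetry is not modally definable.

Not definable by any modal formula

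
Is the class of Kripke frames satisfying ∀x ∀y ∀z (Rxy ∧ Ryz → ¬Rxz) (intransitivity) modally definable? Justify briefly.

Modal frame validity is preserved under surjective bounded morphisms.
The 7-cycle (worlds 0,1,2,3,4,5,6 with 0→1→2→3→4→5→6→0) is intransitive. Mapping every world to a single reflexive point • is a surjective bounded morphism; the reflexive point is not intransitive (R••∧R•• but R••).
So no modal formula (or set of formulas) defines exactly the intransitive frames.

No — not modally definable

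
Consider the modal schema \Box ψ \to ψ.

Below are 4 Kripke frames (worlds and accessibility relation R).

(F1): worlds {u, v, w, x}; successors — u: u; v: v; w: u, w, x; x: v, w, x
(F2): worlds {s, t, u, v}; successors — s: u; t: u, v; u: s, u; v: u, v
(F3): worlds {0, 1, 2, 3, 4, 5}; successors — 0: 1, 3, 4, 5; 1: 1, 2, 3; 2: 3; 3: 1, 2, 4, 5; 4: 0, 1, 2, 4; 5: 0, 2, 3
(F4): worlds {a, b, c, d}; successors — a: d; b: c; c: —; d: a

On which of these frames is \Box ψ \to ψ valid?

(F1)

This is the axiom for reflexivity; its first-order frame correspondent is \forall x Rxx.
(F1): ✓.
(F2): fails — world s does not see itself.
(F3): fails — world 0 does not see itself.
(F4): fails — world a does not see itself.
Valid on: (F1).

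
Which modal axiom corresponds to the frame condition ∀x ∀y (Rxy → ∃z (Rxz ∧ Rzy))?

□□ψ → □ψ

A defining formula is □□ψ → □ψ (the C4 axiom).
Suppose □□ψ→□ψ is valid. Take Rxy and set V(ψ)={w : xR²w}. Then □□ψ at x, so □ψ at x, so ψ at y, i.e. ∃z(Rxz∧Rzy).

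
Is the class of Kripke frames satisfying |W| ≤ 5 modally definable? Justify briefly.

No

Any modally definable frame class is closed under disjoint unions.
Any modal formula valid on each of 6 disjoint one-world frames is valid on their disjoint union (validity is preserved under disjoint unions). Each one-world frame has |W|=1≤5, but the union has |W|=6.
So no modal formula (or set of formulas) defines exactly the |W|≤5 frames.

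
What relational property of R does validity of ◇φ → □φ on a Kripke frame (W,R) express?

partial functionality

Suppose ◇φ→□φ is valid. Take Rxy, Rxz and set V(φ)={y}. Then ◇φ at x, so □φ at x, so φ at z, i.e. z=y.
Conversely, any frame satisfying ∀x ∀y ∀z (Rxy ∧ Rxz → y = z) validates the schema.
Frame condition: ∀x ∀y ∀z (Rxy ∧ Rxz → y = z).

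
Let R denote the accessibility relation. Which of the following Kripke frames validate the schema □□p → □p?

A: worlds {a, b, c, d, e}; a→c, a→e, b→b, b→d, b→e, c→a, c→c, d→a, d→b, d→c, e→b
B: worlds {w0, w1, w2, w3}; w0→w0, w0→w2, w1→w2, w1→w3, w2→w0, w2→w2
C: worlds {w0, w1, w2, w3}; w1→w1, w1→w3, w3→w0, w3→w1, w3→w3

This is the axiom for density; its first-order frame correspondent is ∀x ∀y (Rxy → ∃z (Rxz ∧ Rzy)).
A: fails — Rae but no z with Raz and Rze.
B: fails — Rw1w3 but no z with Rw1z and Rzw3.
C: ✓.

C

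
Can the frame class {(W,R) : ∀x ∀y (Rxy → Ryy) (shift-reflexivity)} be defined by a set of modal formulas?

The condition is shift-reflexivity. A defining modal formula is □(□q → q).
Suppose □(□q→q) is valid. Take Rxy and set V(q)={w : Ryw}. Then at y, □q holds; since □(□q→q) at x, □q→q at y, so q at y, i.e. Ryy.

Yes, by □(□q → q)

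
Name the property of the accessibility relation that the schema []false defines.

□⊥ is valid iff no world has any successor (otherwise □⊥ fails at any world with one).
Conversely, on a frame with emptiness of R the schema holds at every world under every valuation.
Frame condition: forall x forall y ~Rxy.

emptiness of R: forall x forall y ~Rxy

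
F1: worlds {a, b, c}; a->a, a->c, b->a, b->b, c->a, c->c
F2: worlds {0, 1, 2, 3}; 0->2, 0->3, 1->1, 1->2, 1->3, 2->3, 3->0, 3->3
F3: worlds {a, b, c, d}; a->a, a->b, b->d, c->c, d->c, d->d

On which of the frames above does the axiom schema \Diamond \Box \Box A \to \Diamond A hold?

F1, F2

This is the axiom for a generalized confluence (Geach) condition; its first-order frame correspondent is \forall x \forall y (xRy \to \exists w (y R^2 w \wedge xRw)).
F1: satisfies the condition.
F2: satisfies the condition.
F3: fails — aRb but no w with bR²w and aRw.
Valid on: F1, F2.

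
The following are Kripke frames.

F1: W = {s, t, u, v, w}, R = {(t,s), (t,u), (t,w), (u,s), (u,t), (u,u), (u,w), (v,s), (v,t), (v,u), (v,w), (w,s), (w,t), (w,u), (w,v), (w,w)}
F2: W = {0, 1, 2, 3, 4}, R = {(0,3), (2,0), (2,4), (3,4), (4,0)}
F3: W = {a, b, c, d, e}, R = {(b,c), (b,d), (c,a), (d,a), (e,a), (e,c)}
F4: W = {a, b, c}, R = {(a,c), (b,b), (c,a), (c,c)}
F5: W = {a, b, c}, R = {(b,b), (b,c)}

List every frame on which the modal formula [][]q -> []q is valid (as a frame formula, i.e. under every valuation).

This is the axiom for density; its first-order frame correspondent is forall x forall y (Rxy -> exists z (Rxz & Rzy)).
F1: holds.
F2: fails — R34 but no z with R3z and Rz4.
F3: fails — Rbc but no z with Rbz and Rzc.
F4: holds.
F5: holds.
Valid on: F1, F4, F5.

F1, F4, F5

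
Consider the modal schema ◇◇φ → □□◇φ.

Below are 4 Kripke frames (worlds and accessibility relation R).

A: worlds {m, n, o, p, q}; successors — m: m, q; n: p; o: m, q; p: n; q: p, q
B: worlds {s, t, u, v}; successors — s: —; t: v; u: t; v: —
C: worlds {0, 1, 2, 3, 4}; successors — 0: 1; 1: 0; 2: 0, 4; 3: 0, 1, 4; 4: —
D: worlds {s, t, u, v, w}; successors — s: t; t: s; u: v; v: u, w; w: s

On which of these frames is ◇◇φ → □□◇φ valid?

Frame correspondent (Sahlqvist): ∀x ∀y ∀z ((xR²y ∧ xR²z) → ∃w (y = w ∧ zRw)) — i.e. a generalized confluence (Geach) condition.
A: fails — mR²m, mR²p but no w with m=w and pRw.
B: fails — uR²v, uR²v but no w with v=w and vRw.
C: fails — 0R²0, 0R²0 but no w with 0=w and 0Rw.
D: fails — sR²s, sR²s but no w* with s=w* and sRw*.
Valid on no frame.

none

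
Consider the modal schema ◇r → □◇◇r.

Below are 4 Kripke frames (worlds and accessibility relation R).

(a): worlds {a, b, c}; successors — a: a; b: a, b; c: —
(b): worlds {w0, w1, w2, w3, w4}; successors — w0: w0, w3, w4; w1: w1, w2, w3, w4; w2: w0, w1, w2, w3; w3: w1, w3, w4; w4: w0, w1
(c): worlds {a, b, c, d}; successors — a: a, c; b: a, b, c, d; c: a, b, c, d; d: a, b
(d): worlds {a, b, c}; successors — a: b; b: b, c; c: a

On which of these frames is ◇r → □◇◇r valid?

This is the axiom for a generalized confluence (Geach) condition; its first-order frame correspondent is ∀x ∀y ∀z ((xRy ∧ xRz) → ∃w (y = w ∧ zR²w)).
(a): fails — bRb, bRa but no w with b=w and aR²w.
(b): fails — w2Rw2, w2Rw0 but no w with w2=w and w0R²w.
(c): satisfies the condition.
(d): fails — bRc, bRc but no w with c=w and cR²w.

(c)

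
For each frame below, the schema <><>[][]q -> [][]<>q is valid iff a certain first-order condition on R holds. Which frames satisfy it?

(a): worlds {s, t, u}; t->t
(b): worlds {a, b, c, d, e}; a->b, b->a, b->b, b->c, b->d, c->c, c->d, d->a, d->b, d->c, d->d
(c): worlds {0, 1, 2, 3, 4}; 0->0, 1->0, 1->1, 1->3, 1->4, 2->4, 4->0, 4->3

This is the axiom for a generalized confluence (Geach) condition; its first-order frame correspondent is forall x forall y forall z ((x R^2 y & x R^2 z) -> exists w (y R^2 w & zRw)).
(a): condition met.
(b): condition met.
(c): fails — 1R²0, 1R²3 but no w with 0R²w and 3Rw.
Valid on: (a), (b).

(a), (b)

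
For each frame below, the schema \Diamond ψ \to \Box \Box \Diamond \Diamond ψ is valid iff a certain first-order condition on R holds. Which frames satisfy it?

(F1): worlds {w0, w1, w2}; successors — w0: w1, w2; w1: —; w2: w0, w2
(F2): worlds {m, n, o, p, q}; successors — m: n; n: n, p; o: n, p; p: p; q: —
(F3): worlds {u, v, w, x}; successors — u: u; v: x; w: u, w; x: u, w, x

none

The schema corresponds to a generalized confluence (Geach) condition: \forall x \forall y \forall z ((xRy \wedge x R^2 z) \to \exists w (y = w \wedge z R^2 w)).
(F1): fails — w0Rw1, w0R²w0 but no w with w1=w and w0R²w.
(F2): fails — mRn, mR²p but no w with n=w and pR²w.
(F3): fails — vRx, vR²u but no t with x=t and uR²t.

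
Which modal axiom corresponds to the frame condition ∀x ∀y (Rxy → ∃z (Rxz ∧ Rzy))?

A defining formula is □□q → □q (the C4 axiom).
Suppose □□q→□q is valid. Take Rxy and set V(q)={w : xR²w}. Then □□q at x, so □q at x, so q at y, i.e. ∃z(Rxz∧Rzy).

□□q → □q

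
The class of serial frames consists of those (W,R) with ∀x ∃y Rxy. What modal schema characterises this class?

□p → ◇p

This is seriality; the standard corresponding axiom is D: □p → ◇p.
Suppose □p→◇p is valid. At any x set V(p)=W. Then □p at x, so ◇p at x, so x has a successor.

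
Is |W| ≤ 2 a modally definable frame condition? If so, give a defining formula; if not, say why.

If a class were modally definable it would be closed under disjoint unions (Goldblatt–Thomason).
Any modal formula valid on each of 3 disjoint one-world frames is valid on their disjoint union (validity is preserved under disjoint unions). Each one-world frame has |W|=1≤2, but the union has |W|=3.
So the class is not modally definable.

Not definable by any modal formula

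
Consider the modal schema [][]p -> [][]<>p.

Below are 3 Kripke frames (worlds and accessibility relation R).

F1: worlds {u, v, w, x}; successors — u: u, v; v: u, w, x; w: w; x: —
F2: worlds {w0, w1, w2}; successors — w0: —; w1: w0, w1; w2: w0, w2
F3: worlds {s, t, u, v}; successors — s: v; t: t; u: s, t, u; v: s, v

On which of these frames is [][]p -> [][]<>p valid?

F3

Frame correspondent (Sahlqvist): forall x forall z (x R^2 z -> exists w (x R^2 w & zRw)) — i.e. a generalized confluence (Geach) condition.
F1: fails — uR²x but no t with uR²t and xRt.
F2: fails — w1R²w0 but no w with w1R²w and w0Rw.
F3: condition met.
Valid on: F3.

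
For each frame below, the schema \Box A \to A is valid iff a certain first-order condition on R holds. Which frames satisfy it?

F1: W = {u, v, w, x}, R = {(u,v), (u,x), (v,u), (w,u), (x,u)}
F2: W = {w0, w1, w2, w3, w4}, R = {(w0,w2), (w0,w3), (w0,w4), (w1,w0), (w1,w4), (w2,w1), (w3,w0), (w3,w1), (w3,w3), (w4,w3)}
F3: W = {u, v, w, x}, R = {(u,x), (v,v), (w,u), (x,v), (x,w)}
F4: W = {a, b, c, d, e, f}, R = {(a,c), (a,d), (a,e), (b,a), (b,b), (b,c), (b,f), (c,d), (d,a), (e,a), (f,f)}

This is the axiom for reflexivity; its first-order frame correspondent is \forall x Rxx.
F1: fails — world u does not see itself.
F2: fails — world w0 does not see itself.
F3: fails — world u does not see itself.
F4: fails — world a does not see itself.
Valid on no frame.

none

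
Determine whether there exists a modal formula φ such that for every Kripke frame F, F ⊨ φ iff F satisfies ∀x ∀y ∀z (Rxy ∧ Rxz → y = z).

This is a Sahlqvist condition; the CD axiom ◇p → □p defines it.
Suppose ◇p→□p is valid. Take Rxy, Rxz and set V(p)={y}. Then ◇p at x, so □p at x, so p at z, i.e. z=y.

Yes — defined by ◇p → □p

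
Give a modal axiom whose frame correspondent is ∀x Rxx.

□p → p

A defining formula is □p → p (the T axiom).
Suppose □p→p is valid. At any x set V(p)={w : Rxw}. Then □p holds at x, so p holds at x, i.e. Rxx.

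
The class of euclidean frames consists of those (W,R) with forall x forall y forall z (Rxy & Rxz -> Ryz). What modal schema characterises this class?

This is the Euclidean property; the standard corresponding axiom is 5: ◇ψ → □◇ψ.
Suppose ◇ψ→□◇ψ is valid. Take Rxy, Rxz and set V(ψ)={y}. Then ◇ψ at x, so □◇ψ at x, so ◇ψ at z, so some w with Rzw has ψ; w=y, i.e. Rzy. By symmetry of the argument, Ryz.

◇ψ → □◇ψ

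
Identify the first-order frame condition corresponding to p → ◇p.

Replacing p by ¬p and contraposing gives the equivalent schema □p → p.
Suppose □p→p is valid. At any x set V(p)={w : Rxw}. Then □p holds at x, so p holds at x, i.e. Rxx.

reflexivity: ∀x Rxx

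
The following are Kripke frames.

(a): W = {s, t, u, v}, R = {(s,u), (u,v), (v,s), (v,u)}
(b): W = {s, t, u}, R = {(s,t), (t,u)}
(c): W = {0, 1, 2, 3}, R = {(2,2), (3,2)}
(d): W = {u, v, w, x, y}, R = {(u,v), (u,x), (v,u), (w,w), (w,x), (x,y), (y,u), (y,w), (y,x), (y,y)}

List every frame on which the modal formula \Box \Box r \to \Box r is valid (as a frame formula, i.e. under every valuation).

(c)

This is the axiom for density; its first-order frame correspondent is \forall x \forall y (Rxy \to \exists z (Rxz \wedge Rzy)).
(a): fails — Rsu but no z with Rsz and Rzu.
(b): fails — Rtu but no z with Rtz and Rzu.
(c): condition met.
(d): fails — Ruv but no z with Ruz and Rzv.
Valid on: (c).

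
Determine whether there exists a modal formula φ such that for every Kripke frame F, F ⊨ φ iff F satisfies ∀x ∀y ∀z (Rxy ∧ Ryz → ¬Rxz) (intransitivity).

Not definable by any modal formula

Any modally definable frame class is closed under surjective bounded morphisms.
The 5-cycle (worlds s,t,u,v,w with s→t→u→v→w→s) is intransitive. Mapping every world to a single reflexive point • is a surjective bounded morphism; the reflexive point is not intransitive (R••∧R•• but R••).
So no modal formula (or set of formulas) defines exactly the intransitive frames.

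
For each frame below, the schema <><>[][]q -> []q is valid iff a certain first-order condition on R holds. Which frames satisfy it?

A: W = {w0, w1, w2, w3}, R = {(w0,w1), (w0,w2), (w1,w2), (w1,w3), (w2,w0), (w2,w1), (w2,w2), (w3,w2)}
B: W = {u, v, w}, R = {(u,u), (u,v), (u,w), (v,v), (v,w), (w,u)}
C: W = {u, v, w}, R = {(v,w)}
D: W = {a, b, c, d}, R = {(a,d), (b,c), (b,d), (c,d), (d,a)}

This is the axiom for a generalized confluence (Geach) condition; its first-order frame correspondent is forall x forall y forall z ((x R^2 y & xRz) -> exists w (y R^2 w & z = w)).
A: fails — w1R²w1, w1Rw3 but no w with w1R²w and w3=w.
B: satisfies the condition.
C: satisfies the condition.
D: fails — aR²a, aRd but no w with aR²w and d=w.

B, C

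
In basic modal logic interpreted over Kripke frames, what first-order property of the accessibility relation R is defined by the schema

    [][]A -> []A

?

Suppose □□A→□A is valid. Take Rxy and set V(A)={w : xR²w}. Then □□A at x, so □A at x, so A at y, i.e. ∃z(Rxz∧Rzy).
Conversely, on a frame with density the schema holds at every world under every valuation.
Frame condition: forall x forall y (Rxy -> exists z (Rxz & Rzy)).

Density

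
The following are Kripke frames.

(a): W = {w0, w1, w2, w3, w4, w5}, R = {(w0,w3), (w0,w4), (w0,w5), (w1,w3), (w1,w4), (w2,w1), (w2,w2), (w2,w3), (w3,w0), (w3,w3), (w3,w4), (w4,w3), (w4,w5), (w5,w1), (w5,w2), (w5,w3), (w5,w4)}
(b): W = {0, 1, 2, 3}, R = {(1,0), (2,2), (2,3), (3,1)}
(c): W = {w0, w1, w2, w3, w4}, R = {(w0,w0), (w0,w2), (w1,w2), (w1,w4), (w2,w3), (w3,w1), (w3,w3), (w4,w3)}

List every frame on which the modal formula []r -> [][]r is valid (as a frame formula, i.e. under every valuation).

Frame correspondent (Sahlqvist): forall x forall y forall z (Rxy & Ryz -> Rxz) — i.e. transitivity.
(a): fails — Rw1w3 and Rw3w0 but not Rw1w0.
(b): fails — R31 and R10 but not R30.
(c): fails — Rw1w2 and Rw2w3 but not Rw1w3.

none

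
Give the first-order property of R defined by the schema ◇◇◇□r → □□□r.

∀x ∀y ∀z ((xR³y ∧ xR³z) → ∃w (yRw ∧ z = w))

This is a Sahlqvist (Geach-type) schema ◇^3□^1r → □^3◇^0r.
First-order correspondent: ∀x ∀y ∀z ((xR³y ∧ xR³z) → ∃w (yRw ∧ z = w)).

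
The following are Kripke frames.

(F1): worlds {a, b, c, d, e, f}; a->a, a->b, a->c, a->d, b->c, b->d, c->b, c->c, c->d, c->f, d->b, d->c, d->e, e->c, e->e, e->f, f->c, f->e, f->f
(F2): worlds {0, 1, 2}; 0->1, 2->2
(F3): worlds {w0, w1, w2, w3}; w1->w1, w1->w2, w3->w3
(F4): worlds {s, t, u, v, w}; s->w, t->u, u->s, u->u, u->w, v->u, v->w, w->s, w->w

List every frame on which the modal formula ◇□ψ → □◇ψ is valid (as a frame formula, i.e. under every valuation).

Frame correspondent (Sahlqvist): ∀x ∀y ∀z (Rxy ∧ Rxz → ∃w (Ryw ∧ Rzw)) — i.e. convergence.
(F1): satisfies the condition.
(F2): fails — R01 and R01 but 1 and 1 have no common successor.
(F3): fails — Rw1w2 and Rw1w2 but w2 and w2 have no common successor.
(F4): satisfies the condition.
Valid on: (F1), (F4).

(F1), (F4)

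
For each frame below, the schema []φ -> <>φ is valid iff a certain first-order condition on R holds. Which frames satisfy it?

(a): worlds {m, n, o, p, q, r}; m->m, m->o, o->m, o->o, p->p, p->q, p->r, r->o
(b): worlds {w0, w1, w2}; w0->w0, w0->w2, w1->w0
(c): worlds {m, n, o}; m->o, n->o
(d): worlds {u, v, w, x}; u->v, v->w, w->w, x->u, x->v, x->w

Frame correspondent (Sahlqvist): forall x exists y Rxy — i.e. seriality.
(a): fails — world n has no successor.
(b): fails — world w2 has no successor.
(c): fails — world o has no successor.
(d): condition met.
Valid on: (d).

(d)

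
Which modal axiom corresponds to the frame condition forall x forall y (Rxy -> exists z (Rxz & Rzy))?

A defining formula is □□ψ → □ψ (the C4 axiom).

□□ψ → □ψ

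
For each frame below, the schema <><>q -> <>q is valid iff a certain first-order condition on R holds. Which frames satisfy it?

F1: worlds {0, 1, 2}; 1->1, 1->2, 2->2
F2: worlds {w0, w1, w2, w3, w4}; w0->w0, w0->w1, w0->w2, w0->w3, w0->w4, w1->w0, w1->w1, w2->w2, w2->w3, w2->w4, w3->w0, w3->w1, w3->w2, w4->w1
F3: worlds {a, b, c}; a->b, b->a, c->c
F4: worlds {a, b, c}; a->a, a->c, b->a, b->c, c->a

F1

The schema corresponds to transitivity: forall x forall y forall z (Rxy & Ryz -> Rxz).
F1: ✓.
F2: fails — Rw1w0 and Rw0w4 but not Rw1w4.
F3: fails — Rab and Rba but not Raa.
F4: fails — Rca and Rac but not Rcc.
Valid on: F1.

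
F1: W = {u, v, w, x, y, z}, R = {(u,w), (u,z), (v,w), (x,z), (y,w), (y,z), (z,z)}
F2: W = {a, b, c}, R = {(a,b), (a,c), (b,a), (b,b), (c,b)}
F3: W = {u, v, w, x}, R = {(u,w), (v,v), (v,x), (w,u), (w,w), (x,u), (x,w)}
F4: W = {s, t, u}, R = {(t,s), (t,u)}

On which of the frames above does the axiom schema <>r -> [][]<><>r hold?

F4

Frame correspondent (Sahlqvist): forall x forall y forall z ((xRy & x R^2 z) -> exists w (y = w & z R^2 w)) — i.e. a generalized confluence (Geach) condition.
F1: fails — uRw, uR²z but no t with w=t and zR²t.
F2: fails — aRc, aR²a but no w with c=w and aR²w.
F3: fails — vRv, vR²u but no t with v=t and uR²t.
F4: ✓.
Valid on: F4.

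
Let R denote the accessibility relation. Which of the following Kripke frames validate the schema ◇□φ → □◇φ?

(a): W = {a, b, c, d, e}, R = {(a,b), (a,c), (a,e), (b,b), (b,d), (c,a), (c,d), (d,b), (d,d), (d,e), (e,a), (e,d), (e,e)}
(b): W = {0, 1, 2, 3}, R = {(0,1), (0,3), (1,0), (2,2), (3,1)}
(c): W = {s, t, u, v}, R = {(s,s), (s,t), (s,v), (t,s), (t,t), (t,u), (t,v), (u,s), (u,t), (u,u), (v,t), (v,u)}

(a), (c)

Frame correspondent (Sahlqvist): ∀x ∀y ∀z (Rxy ∧ Rxz → ∃w (Ryw ∧ Rzw)) — i.e. convergence.
(a): condition met.
(b): fails — R01 and R03 but 1 and 3 have no common successor.
(c): condition met.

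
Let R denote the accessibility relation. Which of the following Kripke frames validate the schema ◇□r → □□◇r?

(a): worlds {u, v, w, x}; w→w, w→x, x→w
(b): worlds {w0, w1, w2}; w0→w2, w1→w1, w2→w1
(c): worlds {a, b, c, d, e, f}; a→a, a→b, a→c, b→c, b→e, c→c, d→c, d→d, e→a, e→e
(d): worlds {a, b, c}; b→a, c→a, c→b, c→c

(a), (b)

The schema corresponds to a generalized confluence (Geach) condition: ∀x ∀y ∀z ((xRy ∧ xR²z) → ∃w (yRw ∧ zRw)).
(a): satisfies the condition.
(b): satisfies the condition.
(c): fails — aRc, aR²e but no w with cRw and eRw.
(d): fails — cRa, cR²a but no w with aRw and aRw.
Valid on: (a), (b).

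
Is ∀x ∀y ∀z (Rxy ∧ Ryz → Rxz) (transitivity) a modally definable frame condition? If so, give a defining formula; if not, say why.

The condition is transitivity. A defining modal formula is □q → □□q.
Suppose □q→□□q is valid. Take Rxy, Ryz and set V(q)={w : Rxw}. Then □q at x, so □□q at x, so □q at y, so q at z, i.e. Rxz.

Yes, by □q → □□q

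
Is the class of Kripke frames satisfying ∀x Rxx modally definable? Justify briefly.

Yes: it is reflexivity, defined by the T schema □r → r.
Suppose □r→r is valid. At any x set V(r)={w : Rxw}. Then □r holds at x, so r holds at x, i.e. Rxx.

Yes — defined by □r → r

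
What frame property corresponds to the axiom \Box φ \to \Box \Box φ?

Transitivity

Suppose □φ→□□φ is valid. Take Rxy, Ryz and set V(φ)={w : Rxw}. Then □φ at x, so □□φ at x, so □φ at y, so φ at z, i.e. Rxz.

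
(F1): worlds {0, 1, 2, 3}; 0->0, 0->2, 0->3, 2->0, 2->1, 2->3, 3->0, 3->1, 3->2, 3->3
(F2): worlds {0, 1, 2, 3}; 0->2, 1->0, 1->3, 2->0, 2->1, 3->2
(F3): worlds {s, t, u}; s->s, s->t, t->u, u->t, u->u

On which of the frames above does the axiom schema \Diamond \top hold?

The schema corresponds to seriality: \forall x \exists y Rxy.
(F1): fails — world 1 has no successor.
(F2): condition met.
(F3): condition met.
Valid on: (F2), (F3).

(F2), (F3)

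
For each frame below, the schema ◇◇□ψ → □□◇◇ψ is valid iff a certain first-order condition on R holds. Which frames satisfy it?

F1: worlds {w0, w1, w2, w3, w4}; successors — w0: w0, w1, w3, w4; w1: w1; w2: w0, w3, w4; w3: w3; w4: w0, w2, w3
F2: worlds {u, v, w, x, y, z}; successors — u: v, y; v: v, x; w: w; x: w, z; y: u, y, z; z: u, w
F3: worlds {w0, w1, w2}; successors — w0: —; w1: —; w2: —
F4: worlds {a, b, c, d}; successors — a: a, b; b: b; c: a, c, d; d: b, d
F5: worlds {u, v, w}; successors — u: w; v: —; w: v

This is the axiom for a generalized confluence (Geach) condition; its first-order frame correspondent is ∀x ∀y ∀z ((xR²y ∧ xR²z) → ∃w (yRw ∧ zR²w)).
F1: fails — w0R²w1, w0R²w3 but no w with w1Rw and w3R²w.
F2: fails — uR²u, uR²x but no t with uRt and xR²t.
F3: condition met.
F4: fails — cR²c, cR²b but no w with cRw and bR²w.
F5: fails — uR²v, uR²v but no t with vRt and vR²t.
Valid on: F3.

F3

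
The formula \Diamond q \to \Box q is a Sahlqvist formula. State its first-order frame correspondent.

Suppose ◇q→□q is valid. Take Rxy, Rxz and set V(q)={y}. Then ◇q at x, so □q at x, so q at z, i.e. z=y.

partial functionality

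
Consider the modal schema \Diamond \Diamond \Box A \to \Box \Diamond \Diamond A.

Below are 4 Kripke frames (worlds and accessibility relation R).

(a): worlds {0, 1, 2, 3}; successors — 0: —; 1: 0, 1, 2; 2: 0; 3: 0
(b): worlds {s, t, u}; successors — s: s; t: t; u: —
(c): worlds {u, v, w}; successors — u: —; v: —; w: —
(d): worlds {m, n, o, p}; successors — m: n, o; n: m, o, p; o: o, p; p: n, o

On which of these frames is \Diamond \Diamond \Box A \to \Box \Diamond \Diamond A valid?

The schema corresponds to a generalized confluence (Geach) condition: \forall x \forall y \forall z ((x R^2 y \wedge xRz) \to \exists w (yRw \wedge z R^2 w)).
(a): fails — 1R²0, 1R0 but no w with 0Rw and 0R²w.
(b): holds.
(c): holds.
(d): holds.

(b), (c), (d)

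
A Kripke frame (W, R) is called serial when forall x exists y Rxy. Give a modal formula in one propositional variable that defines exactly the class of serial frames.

□ψ → ◇ψ

A defining formula is □ψ → ◇ψ (the D axiom).
Suppose □ψ→◇ψ is valid. At any x set V(ψ)=W. Then □ψ at x, so ◇ψ at x, so x has a successor.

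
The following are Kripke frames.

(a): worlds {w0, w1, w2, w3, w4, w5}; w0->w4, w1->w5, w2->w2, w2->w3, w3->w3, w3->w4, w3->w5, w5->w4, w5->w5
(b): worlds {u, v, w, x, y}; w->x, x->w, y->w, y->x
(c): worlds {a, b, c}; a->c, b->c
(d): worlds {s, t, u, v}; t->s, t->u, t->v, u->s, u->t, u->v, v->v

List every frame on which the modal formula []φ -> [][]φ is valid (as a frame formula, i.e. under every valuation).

(c)

This is the axiom for transitivity; its first-order frame correspondent is forall x forall y forall z (Rxy & Ryz -> Rxz).
(a): fails — Rw1w5 and Rw5w4 but not Rw1w4.
(b): fails — Rxw and Rwx but not Rxx.
(c): ✓.
(d): fails — Rut and Rtu but not Ruu.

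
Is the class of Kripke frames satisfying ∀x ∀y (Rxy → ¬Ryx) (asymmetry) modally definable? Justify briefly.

Not definable by any modal formula

Any modally definable frame class is closed under surjective bounded morphisms.
The 3-cycle (worlds 0,1,2 with 0→1→2→0) is asymmetric. Mapping every world to a single reflexive point • is a surjective bounded morphism, and the reflexive point is not asymmetric (R•• but asymmetry requires ¬R••).
So the class is not modally definable.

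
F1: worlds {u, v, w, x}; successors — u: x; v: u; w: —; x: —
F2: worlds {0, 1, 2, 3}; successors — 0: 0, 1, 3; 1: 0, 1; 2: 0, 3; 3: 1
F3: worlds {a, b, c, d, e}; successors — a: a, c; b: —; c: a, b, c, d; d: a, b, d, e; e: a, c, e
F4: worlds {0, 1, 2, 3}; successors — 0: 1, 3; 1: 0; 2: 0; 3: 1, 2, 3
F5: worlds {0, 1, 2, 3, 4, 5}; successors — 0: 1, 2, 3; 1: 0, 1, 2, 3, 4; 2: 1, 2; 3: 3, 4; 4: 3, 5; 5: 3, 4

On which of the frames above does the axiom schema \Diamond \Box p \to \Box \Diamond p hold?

F2

The schema corresponds to convergence: \forall x \forall y \forall z (Rxy \wedge Rxz \to \exists w (Ryw \wedge Rzw)).
F1: fails — Rux and Rux but x and x have no common successor.
F2: ✓.
F3: fails — Rcc and Rcb but c and b have no common successor.
F4: fails — R01 and R03 but 1 and 3 have no common successor.
F5: fails — R02 and R03 but 2 and 3 have no common successor.
Valid on: F2.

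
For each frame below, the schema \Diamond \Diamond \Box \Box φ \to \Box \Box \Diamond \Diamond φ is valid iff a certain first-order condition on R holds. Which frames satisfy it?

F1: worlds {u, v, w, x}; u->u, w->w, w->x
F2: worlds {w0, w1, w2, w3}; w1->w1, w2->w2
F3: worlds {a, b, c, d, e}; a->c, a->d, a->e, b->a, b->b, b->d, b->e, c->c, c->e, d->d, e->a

F2

Frame correspondent (Sahlqvist): \forall x \forall y \forall z ((x R^2 y \wedge x R^2 z) \to \exists w (y R^2 w \wedge z R^2 w)) — i.e. a generalized confluence (Geach) condition.
F1: fails — wR²w, wR²x but no t with wR²t and xR²t.
F2: ✓.
F3: fails — aR²c, aR²d but no w with cR²w and dR²w.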